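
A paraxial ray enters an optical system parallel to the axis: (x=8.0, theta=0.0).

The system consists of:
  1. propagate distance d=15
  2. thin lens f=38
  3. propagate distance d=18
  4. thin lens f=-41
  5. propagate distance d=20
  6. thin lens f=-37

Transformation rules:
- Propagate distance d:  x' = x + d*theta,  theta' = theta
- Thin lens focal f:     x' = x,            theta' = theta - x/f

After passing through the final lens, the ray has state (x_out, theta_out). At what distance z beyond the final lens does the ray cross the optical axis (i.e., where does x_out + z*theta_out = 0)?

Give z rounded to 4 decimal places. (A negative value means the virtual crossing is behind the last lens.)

Initial: x=8.0000 theta=0.0000
After 1 (propagate distance d=15): x=8.0000 theta=0.0000
After 2 (thin lens f=38): x=8.0000 theta=-4/19 (≈-0.2105)
After 3 (propagate distance d=18): x=80/19 (≈4.2105) theta=-4/19 (≈-0.2105)
After 4 (thin lens f=-41): x=80/19 (≈4.2105) theta=-84/779 (≈-0.1078)
After 5 (propagate distance d=20): x=1600/779 (≈2.0539) theta=-84/779 (≈-0.1078)
After 6 (thin lens f=-37): x=1600/779 (≈2.0539) theta=-1508/28823 (≈-0.0523)
z_focus = -x_out/theta_out = -(1600/779)/(-1508/28823) = 14800/377 ≈ 39.2573
Rounded to 4 decimal places: z = 39.2573

Answer: 39.2573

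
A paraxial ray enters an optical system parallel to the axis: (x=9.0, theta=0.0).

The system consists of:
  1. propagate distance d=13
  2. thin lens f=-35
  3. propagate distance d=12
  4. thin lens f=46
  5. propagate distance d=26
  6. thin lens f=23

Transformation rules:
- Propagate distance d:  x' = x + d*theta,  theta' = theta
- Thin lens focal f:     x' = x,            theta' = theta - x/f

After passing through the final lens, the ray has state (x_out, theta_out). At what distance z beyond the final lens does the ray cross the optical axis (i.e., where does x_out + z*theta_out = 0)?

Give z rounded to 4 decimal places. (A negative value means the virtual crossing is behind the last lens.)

Answer: 22.7550

Derivation:
Initial: x=9.0000 theta=0.0000
After 1 (propagate distance d=13): x=9.0000 theta=0.0000
After 2 (thin lens f=-35): x=9.0000 theta=9/35 (≈0.2571)
After 3 (propagate distance d=12): x=423/35 (≈12.0857) theta=9/35 (≈0.2571)
After 4 (thin lens f=46): x=423/35 (≈12.0857) theta=-9/1610 (≈-0.0056)
After 5 (propagate distance d=26): x=9612/805 (≈11.9404) theta=-9/1610 (≈-0.0056)
After 6 (thin lens f=23): x=9612/805 (≈11.9404) theta=-19431/37030 (≈-0.5247)
z_focus = -x_out/theta_out = -(9612/805)/(-19431/37030) = 49128/2159 ≈ 22.7550
Rounded to 4 decimal places: z = 22.7550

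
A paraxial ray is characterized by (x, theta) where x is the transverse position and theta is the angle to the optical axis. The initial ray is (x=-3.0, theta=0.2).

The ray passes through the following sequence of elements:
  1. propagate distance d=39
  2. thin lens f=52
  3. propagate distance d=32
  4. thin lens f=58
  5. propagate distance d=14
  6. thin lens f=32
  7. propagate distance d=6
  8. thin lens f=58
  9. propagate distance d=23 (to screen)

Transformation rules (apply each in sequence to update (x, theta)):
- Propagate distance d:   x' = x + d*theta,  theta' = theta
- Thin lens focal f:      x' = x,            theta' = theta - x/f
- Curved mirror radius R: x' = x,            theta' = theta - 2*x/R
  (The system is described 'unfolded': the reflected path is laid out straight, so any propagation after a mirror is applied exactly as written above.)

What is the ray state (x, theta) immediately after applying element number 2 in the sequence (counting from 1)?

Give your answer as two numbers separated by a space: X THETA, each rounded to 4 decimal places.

Answer: 4.8000 0.1077

Derivation:
Initial: x=-3.0000 theta=0.2000
After 1 (propagate distance d=39): x=4.8000 theta=0.2000
After 2 (thin lens f=52): x=4.8000 theta=7/65 (≈0.1077)
Rounded to 4 decimal places: x = 4.8000, theta = 0.1077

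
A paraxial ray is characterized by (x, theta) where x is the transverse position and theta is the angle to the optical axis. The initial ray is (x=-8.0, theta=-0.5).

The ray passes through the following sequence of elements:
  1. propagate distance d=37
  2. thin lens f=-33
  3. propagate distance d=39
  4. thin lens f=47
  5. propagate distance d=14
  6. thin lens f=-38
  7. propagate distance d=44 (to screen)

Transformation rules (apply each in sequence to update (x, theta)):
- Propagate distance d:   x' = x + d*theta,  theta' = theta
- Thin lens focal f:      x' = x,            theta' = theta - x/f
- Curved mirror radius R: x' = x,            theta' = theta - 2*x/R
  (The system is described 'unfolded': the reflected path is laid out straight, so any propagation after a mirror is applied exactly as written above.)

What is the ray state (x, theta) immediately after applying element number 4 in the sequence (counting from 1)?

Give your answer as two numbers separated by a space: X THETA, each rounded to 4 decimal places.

Initial: x=-8.0000 theta=-0.5000
After 1 (propagate distance d=37): x=-26.5000 theta=-0.5000
After 2 (thin lens f=-33): x=-26.5000 theta=-43/33 (≈-1.3030)
After 3 (propagate distance d=39): x=-1701/22 (≈-77.3182) theta=-43/33 (≈-1.3030)
After 4 (thin lens f=47): x=-1701/22 (≈-77.3182) theta=1061/3102 (≈0.3420)
Rounded to 4 decimal places: x = -77.3182, theta = 0.3420

Answer: -77.3182 0.3420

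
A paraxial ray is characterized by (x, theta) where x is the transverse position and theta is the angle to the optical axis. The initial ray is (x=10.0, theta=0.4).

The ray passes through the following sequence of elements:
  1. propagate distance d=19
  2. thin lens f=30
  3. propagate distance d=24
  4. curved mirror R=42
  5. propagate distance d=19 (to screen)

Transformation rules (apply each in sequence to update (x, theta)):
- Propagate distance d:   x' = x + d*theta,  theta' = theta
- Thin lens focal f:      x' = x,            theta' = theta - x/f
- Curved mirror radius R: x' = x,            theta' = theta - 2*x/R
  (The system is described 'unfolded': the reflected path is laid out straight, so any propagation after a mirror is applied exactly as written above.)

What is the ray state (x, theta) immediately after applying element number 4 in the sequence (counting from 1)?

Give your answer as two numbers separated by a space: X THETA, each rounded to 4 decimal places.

Answer: 13.1200 -0.8114

Derivation:
Initial: x=10.0000 theta=0.4000
After 1 (propagate distance d=19): x=17.6000 theta=0.4000
After 2 (thin lens f=30): x=17.6000 theta=-14/75 (≈-0.1867)
After 3 (propagate distance d=24): x=13.1200 theta=-14/75 (≈-0.1867)
After 4 (curved mirror R=42): x=13.1200 theta=-142/175 (≈-0.8114)
Rounded to 4 decimal places: x = 13.1200, theta = -0.8114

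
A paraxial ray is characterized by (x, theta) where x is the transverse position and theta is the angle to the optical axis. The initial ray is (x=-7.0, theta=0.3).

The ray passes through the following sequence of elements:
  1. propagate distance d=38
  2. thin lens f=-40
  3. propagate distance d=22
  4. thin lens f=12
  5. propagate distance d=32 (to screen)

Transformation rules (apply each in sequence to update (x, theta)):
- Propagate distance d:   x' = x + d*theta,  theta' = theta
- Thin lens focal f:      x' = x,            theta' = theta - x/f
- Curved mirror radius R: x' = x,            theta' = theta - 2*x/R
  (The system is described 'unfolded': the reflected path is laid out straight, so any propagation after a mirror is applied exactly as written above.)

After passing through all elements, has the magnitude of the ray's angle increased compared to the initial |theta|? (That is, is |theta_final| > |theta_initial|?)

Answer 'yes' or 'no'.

Initial: x=-7.0000 theta=0.3000
After 1 (propagate distance d=38): x=4.4000 theta=0.3000
After 2 (thin lens f=-40): x=4.4000 theta=0.4100
After 3 (propagate distance d=22): x=13.4200 theta=0.4100
After 4 (thin lens f=12): x=13.4200 theta=-17/24 (≈-0.7083)
After 5 (propagate distance d=32 (to screen)): x=-1387/150 (≈-9.2467) theta=-17/24 (≈-0.7083)
|theta_initial|=0.3000 |theta_final|=17/24 (≈0.7083) -> increased

Answer: yes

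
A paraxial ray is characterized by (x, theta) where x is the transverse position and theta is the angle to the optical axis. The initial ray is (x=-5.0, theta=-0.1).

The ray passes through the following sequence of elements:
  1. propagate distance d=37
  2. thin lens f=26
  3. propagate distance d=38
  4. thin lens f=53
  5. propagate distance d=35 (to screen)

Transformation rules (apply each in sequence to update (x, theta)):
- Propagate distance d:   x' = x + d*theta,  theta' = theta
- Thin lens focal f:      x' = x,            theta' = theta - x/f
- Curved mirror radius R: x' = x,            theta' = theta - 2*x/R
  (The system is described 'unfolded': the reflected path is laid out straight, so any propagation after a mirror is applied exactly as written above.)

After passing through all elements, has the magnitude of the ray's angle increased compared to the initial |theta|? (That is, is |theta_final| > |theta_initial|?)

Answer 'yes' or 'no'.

Initial: x=-5.0000 theta=-0.1000
After 1 (propagate distance d=37): x=-8.7000 theta=-0.1000
After 2 (thin lens f=26): x=-8.7000 theta=61/260 (≈0.2346)
After 3 (propagate distance d=38): x=14/65 (≈0.2154) theta=61/260 (≈0.2346)
After 4 (thin lens f=53): x=14/65 (≈0.2154) theta=3177/13780 (≈0.2306)
After 5 (propagate distance d=35 (to screen)): x=114163/13780 (≈8.2847) theta=3177/13780 (≈0.2306)
|theta_initial|=0.1000 |theta_final|=3177/13780 (≈0.2306) -> increased

Answer: yes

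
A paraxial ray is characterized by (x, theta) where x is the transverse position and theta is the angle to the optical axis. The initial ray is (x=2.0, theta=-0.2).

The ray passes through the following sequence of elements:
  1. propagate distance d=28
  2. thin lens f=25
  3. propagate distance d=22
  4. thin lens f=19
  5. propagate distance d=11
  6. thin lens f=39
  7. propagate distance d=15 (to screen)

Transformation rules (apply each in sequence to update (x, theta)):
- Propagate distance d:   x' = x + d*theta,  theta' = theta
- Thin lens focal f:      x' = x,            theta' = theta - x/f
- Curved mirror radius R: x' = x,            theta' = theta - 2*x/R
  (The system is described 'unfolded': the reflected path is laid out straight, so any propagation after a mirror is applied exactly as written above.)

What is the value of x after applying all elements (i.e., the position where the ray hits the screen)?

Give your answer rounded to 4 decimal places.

Initial: x=2.0000 theta=-0.2000
After 1 (propagate distance d=28): x=-3.6000 theta=-0.2000
After 2 (thin lens f=25): x=-3.6000 theta=-0.0560
After 3 (propagate distance d=22): x=-4.8320 theta=-0.0560
After 4 (thin lens f=19): x=-4.8320 theta=471/2375 (≈0.1983)
After 5 (propagate distance d=11): x=-1259/475 (≈-2.6505) theta=471/2375 (≈0.1983)
After 6 (thin lens f=39): x=-1259/475 (≈-2.6505) theta=24664/92625 (≈0.2663)
After 7 (propagate distance d=15 (to screen)): x=8297/6175 (≈1.3436) theta=24664/92625 (≈0.2663)
Rounded to 4 decimal places: x = 1.3436

Answer: 1.3436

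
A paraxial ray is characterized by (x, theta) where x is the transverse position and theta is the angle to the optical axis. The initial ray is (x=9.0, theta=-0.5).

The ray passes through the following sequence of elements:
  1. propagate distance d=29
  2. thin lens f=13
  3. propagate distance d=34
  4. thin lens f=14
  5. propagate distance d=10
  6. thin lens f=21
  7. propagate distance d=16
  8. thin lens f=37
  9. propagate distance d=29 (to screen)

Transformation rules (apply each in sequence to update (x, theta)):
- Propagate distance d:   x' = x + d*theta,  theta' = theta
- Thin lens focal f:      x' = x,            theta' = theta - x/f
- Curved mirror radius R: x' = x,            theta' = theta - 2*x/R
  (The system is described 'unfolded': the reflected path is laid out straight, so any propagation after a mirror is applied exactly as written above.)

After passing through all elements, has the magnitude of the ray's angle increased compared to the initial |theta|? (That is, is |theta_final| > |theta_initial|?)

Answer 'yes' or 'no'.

Answer: no

Derivation:
Initial: x=9.0000 theta=-0.5000
After 1 (propagate distance d=29): x=-5.5000 theta=-0.5000
After 2 (thin lens f=13): x=-5.5000 theta=-1/13 (≈-0.0769)
After 3 (propagate distance d=34): x=-211/26 (≈-8.1154) theta=-1/13 (≈-0.0769)
After 4 (thin lens f=14): x=-211/26 (≈-8.1154) theta=183/364 (≈0.5027)
After 5 (propagate distance d=10): x=-281/91 (≈-3.0879) theta=183/364 (≈0.5027)
After 6 (thin lens f=21): x=-281/91 (≈-3.0879) theta=4967/7644 (≈0.6498)
After 7 (propagate distance d=16): x=13967/1911 (≈7.3087) theta=4967/7644 (≈0.6498)
After 8 (thin lens f=37): x=13967/1911 (≈7.3087) theta=6091/13468 (≈0.4523)
After 9 (propagate distance d=29 (to screen)): x=5776535/282828 (≈20.4242) theta=6091/13468 (≈0.4523)
|theta_initial|=0.5000 |theta_final|=6091/13468 (≈0.4523) -> not increased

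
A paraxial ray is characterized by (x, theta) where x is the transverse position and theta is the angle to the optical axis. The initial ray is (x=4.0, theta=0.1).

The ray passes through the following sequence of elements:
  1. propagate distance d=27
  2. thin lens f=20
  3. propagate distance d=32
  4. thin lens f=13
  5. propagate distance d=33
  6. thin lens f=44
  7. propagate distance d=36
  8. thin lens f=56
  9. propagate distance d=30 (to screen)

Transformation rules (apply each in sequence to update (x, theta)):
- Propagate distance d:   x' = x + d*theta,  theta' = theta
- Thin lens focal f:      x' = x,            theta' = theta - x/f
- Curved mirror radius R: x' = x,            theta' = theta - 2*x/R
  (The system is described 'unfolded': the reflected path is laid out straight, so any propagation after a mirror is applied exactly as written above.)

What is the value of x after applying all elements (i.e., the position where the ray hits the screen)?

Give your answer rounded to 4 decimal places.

Answer: -4.1521

Derivation:
Initial: x=4.0000 theta=0.1000
After 1 (propagate distance d=27): x=6.7000 theta=0.1000
After 2 (thin lens f=20): x=6.7000 theta=-0.2350
After 3 (propagate distance d=32): x=-0.8200 theta=-0.2350
After 4 (thin lens f=13): x=-0.8200 theta=-447/2600 (≈-0.1719)
After 5 (propagate distance d=33): x=-16883/2600 (≈-6.4935) theta=-447/2600 (≈-0.1719)
After 6 (thin lens f=44): x=-16883/2600 (≈-6.4935) theta=-557/22880 (≈-0.0243)
After 7 (propagate distance d=36): x=-105389/14300 (≈-7.3699) theta=-557/22880 (≈-0.0243)
After 8 (thin lens f=56): x=-105389/14300 (≈-7.3699) theta=42947/400400 (≈0.1073)
After 9 (propagate distance d=30 (to screen)): x=-831241/200200 (≈-4.1521) theta=42947/400400 (≈0.1073)
Rounded to 4 decimal places: x = -4.1521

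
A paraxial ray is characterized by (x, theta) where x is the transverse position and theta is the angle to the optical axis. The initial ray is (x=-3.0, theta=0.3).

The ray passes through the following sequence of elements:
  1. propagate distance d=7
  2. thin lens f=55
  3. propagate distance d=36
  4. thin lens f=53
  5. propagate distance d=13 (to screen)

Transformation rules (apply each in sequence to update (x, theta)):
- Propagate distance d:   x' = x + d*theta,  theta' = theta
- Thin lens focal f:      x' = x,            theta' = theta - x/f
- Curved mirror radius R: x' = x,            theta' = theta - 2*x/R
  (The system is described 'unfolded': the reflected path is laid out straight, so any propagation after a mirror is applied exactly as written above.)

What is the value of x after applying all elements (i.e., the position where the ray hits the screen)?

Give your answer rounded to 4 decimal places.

Initial: x=-3.0000 theta=0.3000
After 1 (propagate distance d=7): x=-0.9000 theta=0.3000
After 2 (thin lens f=55): x=-0.9000 theta=87/275 (≈0.3164)
After 3 (propagate distance d=36): x=5769/550 (≈10.4891) theta=87/275 (≈0.3164)
After 4 (thin lens f=53): x=5769/550 (≈10.4891) theta=3453/29150 (≈0.1185)
After 5 (propagate distance d=13 (to screen)): x=175323/14575 (≈12.0290) theta=3453/29150 (≈0.1185)
Rounded to 4 decimal places: x = 12.0290

Answer: 12.0290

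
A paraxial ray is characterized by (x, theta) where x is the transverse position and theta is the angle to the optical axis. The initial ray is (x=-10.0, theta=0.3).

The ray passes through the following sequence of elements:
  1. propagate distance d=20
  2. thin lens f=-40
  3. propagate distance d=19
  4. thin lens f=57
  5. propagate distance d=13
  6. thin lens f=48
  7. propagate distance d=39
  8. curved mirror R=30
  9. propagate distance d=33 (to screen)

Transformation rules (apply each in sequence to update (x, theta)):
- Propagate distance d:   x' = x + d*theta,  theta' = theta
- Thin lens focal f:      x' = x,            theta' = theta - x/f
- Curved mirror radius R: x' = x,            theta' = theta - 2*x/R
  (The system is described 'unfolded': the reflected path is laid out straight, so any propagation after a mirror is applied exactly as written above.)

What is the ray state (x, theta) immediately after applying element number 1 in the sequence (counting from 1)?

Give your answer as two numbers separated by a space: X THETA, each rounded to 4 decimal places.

Initial: x=-10.0000 theta=0.3000
After 1 (propagate distance d=20): x=-4.0000 theta=0.3000
Rounded to 4 decimal places: x = -4.0000, theta = 0.3000

Answer: -4.0000 0.3000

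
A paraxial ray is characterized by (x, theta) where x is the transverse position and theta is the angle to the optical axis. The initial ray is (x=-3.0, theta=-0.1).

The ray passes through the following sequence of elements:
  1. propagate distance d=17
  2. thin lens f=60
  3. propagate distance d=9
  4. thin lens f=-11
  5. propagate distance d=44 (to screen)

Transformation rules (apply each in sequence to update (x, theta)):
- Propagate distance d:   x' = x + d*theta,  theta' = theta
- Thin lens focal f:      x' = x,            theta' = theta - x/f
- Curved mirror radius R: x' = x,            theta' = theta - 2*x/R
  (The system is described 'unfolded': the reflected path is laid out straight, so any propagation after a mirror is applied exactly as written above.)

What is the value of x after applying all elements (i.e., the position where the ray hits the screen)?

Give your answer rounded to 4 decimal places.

Initial: x=-3.0000 theta=-0.1000
After 1 (propagate distance d=17): x=-4.7000 theta=-0.1000
After 2 (thin lens f=60): x=-4.7000 theta=-13/600 (≈-0.0217)
After 3 (propagate distance d=9): x=-4.8950 theta=-13/600 (≈-0.0217)
After 4 (thin lens f=-11): x=-4.8950 theta=-7/15 (≈-0.4667)
After 5 (propagate distance d=44 (to screen)): x=-15257/600 (≈-25.4283) theta=-7/15 (≈-0.4667)
Rounded to 4 decimal places: x = -25.4283

Answer: -25.4283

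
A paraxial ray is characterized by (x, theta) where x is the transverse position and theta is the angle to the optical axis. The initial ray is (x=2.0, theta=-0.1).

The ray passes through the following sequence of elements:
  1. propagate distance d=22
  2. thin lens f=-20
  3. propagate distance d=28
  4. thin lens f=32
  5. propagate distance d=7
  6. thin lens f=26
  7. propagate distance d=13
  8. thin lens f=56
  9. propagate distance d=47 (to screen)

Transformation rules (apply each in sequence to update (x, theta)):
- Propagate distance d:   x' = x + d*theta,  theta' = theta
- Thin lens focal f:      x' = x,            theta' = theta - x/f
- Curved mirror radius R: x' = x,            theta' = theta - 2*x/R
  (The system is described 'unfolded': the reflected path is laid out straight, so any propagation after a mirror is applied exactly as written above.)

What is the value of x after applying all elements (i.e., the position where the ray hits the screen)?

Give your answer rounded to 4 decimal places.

Answer: 5.3882

Derivation:
Initial: x=2.0000 theta=-0.1000
After 1 (propagate distance d=22): x=-0.2000 theta=-0.1000
After 2 (thin lens f=-20): x=-0.2000 theta=-0.1100
After 3 (propagate distance d=28): x=-3.2800 theta=-0.1100
After 4 (thin lens f=32): x=-3.2800 theta=-0.0075
After 5 (propagate distance d=7): x=-3.3325 theta=-0.0075
After 6 (thin lens f=26): x=-3.3325 theta=251/2080 (≈0.1207)
After 7 (propagate distance d=13): x=-1411/800 (≈-1.7638) theta=251/2080 (≈0.1207)
After 8 (thin lens f=56): x=-1411/800 (≈-1.7638) theta=88623/582400 (≈0.1522)
After 9 (propagate distance d=47 (to screen)): x=3138073/582400 (≈5.3882) theta=88623/582400 (≈0.1522)
Rounded to 4 decimal places: x = 5.3882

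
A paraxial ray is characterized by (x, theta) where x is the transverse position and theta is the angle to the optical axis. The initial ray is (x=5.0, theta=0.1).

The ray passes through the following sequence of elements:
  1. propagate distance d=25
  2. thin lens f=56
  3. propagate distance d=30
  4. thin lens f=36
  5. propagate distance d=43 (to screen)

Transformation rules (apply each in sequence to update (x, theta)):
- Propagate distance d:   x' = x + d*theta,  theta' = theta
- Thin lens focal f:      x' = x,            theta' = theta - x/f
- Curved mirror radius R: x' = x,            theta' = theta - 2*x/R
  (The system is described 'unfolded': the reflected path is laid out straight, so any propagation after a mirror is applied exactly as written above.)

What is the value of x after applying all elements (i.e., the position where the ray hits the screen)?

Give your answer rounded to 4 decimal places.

Initial: x=5.0000 theta=0.1000
After 1 (propagate distance d=25): x=7.5000 theta=0.1000
After 2 (thin lens f=56): x=7.5000 theta=-19/560 (≈-0.0339)
After 3 (propagate distance d=30): x=363/56 (≈6.4821) theta=-19/560 (≈-0.0339)
After 4 (thin lens f=36): x=363/56 (≈6.4821) theta=-719/3360 (≈-0.2140)
After 5 (propagate distance d=43 (to screen)): x=-9137/3360 (≈-2.7193) theta=-719/3360 (≈-0.2140)
Rounded to 4 decimal places: x = -2.7193

Answer: -2.7193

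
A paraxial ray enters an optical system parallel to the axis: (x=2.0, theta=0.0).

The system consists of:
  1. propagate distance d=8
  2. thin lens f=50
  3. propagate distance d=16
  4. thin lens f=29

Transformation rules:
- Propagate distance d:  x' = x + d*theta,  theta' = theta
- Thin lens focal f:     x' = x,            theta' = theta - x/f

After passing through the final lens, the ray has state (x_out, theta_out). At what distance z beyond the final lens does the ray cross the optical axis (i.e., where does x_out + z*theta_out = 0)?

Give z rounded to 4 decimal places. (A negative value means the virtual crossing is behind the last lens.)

Initial: x=2.0000 theta=0.0000
After 1 (propagate distance d=8): x=2.0000 theta=0.0000
After 2 (thin lens f=50): x=2.0000 theta=-0.0400
After 3 (propagate distance d=16): x=1.3600 theta=-0.0400
After 4 (thin lens f=29): x=1.3600 theta=-63/725 (≈-0.0869)
z_focus = -x_out/theta_out = -(1.3600)/(-63/725) = 986/63 ≈ 15.6508
Rounded to 4 decimal places: z = 15.6508

Answer: 15.6508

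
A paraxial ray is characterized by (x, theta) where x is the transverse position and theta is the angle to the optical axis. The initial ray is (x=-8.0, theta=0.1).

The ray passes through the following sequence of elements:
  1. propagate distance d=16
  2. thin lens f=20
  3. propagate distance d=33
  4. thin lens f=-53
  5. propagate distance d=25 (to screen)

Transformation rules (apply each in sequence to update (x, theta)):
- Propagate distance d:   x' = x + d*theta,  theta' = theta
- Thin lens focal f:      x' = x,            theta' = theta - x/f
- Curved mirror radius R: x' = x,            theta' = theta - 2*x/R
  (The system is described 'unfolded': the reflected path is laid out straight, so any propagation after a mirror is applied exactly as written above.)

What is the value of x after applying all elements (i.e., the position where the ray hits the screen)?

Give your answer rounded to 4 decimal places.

Answer: 21.4789

Derivation:
Initial: x=-8.0000 theta=0.1000
After 1 (propagate distance d=16): x=-6.4000 theta=0.1000
After 2 (thin lens f=20): x=-6.4000 theta=0.4200
After 3 (propagate distance d=33): x=7.4600 theta=0.4200
After 4 (thin lens f=-53): x=7.4600 theta=743/1325 (≈0.5608)
After 5 (propagate distance d=25 (to screen)): x=56919/2650 (≈21.4789) theta=743/1325 (≈0.5608)
Rounded to 4 decimal places: x = 21.4789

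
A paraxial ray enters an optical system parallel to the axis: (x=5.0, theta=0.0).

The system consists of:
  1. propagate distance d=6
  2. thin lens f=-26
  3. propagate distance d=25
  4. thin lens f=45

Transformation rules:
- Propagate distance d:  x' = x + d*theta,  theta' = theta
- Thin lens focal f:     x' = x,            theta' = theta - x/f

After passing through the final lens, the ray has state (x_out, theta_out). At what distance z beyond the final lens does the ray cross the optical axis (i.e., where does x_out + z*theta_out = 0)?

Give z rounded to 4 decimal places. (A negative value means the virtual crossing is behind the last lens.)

Answer: 382.5000

Derivation:
Initial: x=5.0000 theta=0.0000
After 1 (propagate distance d=6): x=5.0000 theta=0.0000
After 2 (thin lens f=-26): x=5.0000 theta=5/26 (≈0.1923)
After 3 (propagate distance d=25): x=255/26 (≈9.8077) theta=5/26 (≈0.1923)
After 4 (thin lens f=45): x=255/26 (≈9.8077) theta=-1/39 (≈-0.0256)
z_focus = -x_out/theta_out = -(255/26)/(-1/39) = 382.5000
Rounded to 4 decimal places: z = 382.5000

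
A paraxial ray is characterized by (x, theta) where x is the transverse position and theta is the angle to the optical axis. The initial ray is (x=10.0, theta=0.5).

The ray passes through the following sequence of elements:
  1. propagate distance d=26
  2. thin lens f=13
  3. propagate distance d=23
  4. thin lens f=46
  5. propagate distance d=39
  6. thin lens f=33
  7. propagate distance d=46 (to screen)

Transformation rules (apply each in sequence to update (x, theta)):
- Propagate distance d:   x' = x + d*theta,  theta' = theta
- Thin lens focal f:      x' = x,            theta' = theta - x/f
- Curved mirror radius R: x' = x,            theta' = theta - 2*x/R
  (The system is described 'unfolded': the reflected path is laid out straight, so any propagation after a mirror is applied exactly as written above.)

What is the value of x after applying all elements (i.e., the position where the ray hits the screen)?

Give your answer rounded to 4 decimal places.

Answer: -32.3211

Derivation:
Initial: x=10.0000 theta=0.5000
After 1 (propagate distance d=26): x=23.0000 theta=0.5000
After 2 (thin lens f=13): x=23.0000 theta=-33/26 (≈-1.2692)
After 3 (propagate distance d=23): x=-161/26 (≈-6.1923) theta=-33/26 (≈-1.2692)
After 4 (thin lens f=46): x=-161/26 (≈-6.1923) theta=-59/52 (≈-1.1346)
After 5 (propagate distance d=39): x=-2623/52 (≈-50.4423) theta=-59/52 (≈-1.1346)
After 6 (thin lens f=33): x=-2623/52 (≈-50.4423) theta=13/33 (≈0.3939)
After 7 (propagate distance d=46 (to screen)): x=-55463/1716 (≈-32.3211) theta=13/33 (≈0.3939)
Rounded to 4 decimal places: x = -32.3211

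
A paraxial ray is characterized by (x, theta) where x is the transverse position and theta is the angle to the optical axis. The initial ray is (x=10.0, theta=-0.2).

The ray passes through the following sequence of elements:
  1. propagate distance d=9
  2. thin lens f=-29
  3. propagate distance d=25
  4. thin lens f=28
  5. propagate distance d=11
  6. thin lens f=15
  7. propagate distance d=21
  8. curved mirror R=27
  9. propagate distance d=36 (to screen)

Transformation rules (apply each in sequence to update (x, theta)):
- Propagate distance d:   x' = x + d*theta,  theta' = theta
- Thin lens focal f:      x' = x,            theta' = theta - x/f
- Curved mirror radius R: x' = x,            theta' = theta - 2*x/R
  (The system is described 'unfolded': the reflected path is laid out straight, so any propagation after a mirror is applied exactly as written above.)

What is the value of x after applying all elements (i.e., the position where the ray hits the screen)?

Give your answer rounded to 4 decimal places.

Answer: -12.6688

Derivation:
Initial: x=10.0000 theta=-0.2000
After 1 (propagate distance d=9): x=8.2000 theta=-0.2000
After 2 (thin lens f=-29): x=8.2000 theta=12/145 (≈0.0828)
After 3 (propagate distance d=25): x=1489/145 (≈10.2690) theta=12/145 (≈0.0828)
After 4 (thin lens f=28): x=1489/145 (≈10.2690) theta=-1153/4060 (≈-0.2840)
After 5 (propagate distance d=11): x=29009/4060 (≈7.1451) theta=-1153/4060 (≈-0.2840)
After 6 (thin lens f=15): x=29009/4060 (≈7.1451) theta=-11576/15225 (≈-0.7603)
After 7 (propagate distance d=21): x=-179083/20300 (≈-8.8218) theta=-11576/15225 (≈-0.7603)
After 8 (curved mirror R=27): x=-179083/20300 (≈-8.8218) theta=-5857/54810 (≈-0.1069)
After 9 (propagate distance d=36 (to screen)): x=-771529/60900 (≈-12.6688) theta=-5857/54810 (≈-0.1069)
Rounded to 4 decimal places: x = -12.6688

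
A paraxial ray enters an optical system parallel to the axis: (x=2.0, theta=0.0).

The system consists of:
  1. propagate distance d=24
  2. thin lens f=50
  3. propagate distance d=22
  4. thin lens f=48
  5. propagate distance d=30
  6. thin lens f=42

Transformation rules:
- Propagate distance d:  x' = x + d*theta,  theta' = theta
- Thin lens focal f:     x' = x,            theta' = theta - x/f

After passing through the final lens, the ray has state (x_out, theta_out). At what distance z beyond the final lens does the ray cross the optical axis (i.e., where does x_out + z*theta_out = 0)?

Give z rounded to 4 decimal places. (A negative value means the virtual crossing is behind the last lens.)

Answer: -17.4255

Derivation:
Initial: x=2.0000 theta=0.0000
After 1 (propagate distance d=24): x=2.0000 theta=0.0000
After 2 (thin lens f=50): x=2.0000 theta=-0.0400
After 3 (propagate distance d=22): x=1.1200 theta=-0.0400
After 4 (thin lens f=48): x=1.1200 theta=-19/300 (≈-0.0633)
After 5 (propagate distance d=30): x=-0.7800 theta=-19/300 (≈-0.0633)
After 6 (thin lens f=42): x=-0.7800 theta=-47/1050 (≈-0.0448)
z_focus = -x_out/theta_out = -(-0.7800)/(-47/1050) = -819/47 ≈ -17.4255
Rounded to 4 decimal places: z = -17.4255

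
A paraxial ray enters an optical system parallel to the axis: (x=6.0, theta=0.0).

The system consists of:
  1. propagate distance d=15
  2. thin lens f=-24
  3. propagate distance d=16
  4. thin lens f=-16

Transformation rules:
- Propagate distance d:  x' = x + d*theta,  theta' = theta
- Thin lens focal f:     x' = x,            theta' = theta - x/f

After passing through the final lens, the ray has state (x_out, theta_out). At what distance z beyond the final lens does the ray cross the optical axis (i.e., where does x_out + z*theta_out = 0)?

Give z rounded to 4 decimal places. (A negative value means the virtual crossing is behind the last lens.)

Initial: x=6.0000 theta=0.0000
After 1 (propagate distance d=15): x=6.0000 theta=0.0000
After 2 (thin lens f=-24): x=6.0000 theta=0.2500
After 3 (propagate distance d=16): x=10.0000 theta=0.2500
After 4 (thin lens f=-16): x=10.0000 theta=0.8750
z_focus = -x_out/theta_out = -(10.0000)/(0.8750) = -80/7 ≈ -11.4286
Rounded to 4 decimal places: z = -11.4286

Answer: -11.4286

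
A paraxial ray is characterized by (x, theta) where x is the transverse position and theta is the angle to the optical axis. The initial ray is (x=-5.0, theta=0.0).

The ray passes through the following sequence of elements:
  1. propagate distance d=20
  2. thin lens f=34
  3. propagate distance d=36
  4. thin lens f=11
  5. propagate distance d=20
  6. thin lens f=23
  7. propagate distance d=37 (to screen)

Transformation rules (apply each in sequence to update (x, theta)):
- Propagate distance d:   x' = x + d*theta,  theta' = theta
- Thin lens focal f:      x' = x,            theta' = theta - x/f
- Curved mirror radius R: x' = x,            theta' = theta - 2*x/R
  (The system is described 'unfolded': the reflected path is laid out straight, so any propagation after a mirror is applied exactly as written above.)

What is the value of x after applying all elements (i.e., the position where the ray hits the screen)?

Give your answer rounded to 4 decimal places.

Initial: x=-5.0000 theta=0.0000
After 1 (propagate distance d=20): x=-5.0000 theta=0.0000
After 2 (thin lens f=34): x=-5.0000 theta=5/34 (≈0.1471)
After 3 (propagate distance d=36): x=5/17 (≈0.2941) theta=5/34 (≈0.1471)
After 4 (thin lens f=11): x=5/17 (≈0.2941) theta=45/374 (≈0.1203)
After 5 (propagate distance d=20): x=505/187 (≈2.7005) theta=45/374 (≈0.1203)
After 6 (thin lens f=23): x=505/187 (≈2.7005) theta=25/8602 (≈0.0029)
After 7 (propagate distance d=37 (to screen)): x=24155/8602 (≈2.8081) theta=25/8602 (≈0.0029)
Rounded to 4 decimal places: x = 2.8081

Answer: 2.8081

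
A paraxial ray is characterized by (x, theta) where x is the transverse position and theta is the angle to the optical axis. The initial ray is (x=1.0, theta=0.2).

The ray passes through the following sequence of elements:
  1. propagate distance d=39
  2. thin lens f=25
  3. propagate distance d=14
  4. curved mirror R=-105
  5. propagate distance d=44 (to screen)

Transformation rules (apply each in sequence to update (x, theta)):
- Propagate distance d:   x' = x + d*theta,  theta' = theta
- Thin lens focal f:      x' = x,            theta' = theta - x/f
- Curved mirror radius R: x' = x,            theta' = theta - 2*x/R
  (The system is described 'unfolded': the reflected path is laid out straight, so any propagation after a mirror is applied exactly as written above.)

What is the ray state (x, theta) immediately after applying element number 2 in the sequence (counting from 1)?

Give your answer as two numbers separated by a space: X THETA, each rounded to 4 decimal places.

Answer: 8.8000 -0.1520

Derivation:
Initial: x=1.0000 theta=0.2000
After 1 (propagate distance d=39): x=8.8000 theta=0.2000
After 2 (thin lens f=25): x=8.8000 theta=-0.1520
Rounded to 4 decimal places: x = 8.8000, theta = -0.1520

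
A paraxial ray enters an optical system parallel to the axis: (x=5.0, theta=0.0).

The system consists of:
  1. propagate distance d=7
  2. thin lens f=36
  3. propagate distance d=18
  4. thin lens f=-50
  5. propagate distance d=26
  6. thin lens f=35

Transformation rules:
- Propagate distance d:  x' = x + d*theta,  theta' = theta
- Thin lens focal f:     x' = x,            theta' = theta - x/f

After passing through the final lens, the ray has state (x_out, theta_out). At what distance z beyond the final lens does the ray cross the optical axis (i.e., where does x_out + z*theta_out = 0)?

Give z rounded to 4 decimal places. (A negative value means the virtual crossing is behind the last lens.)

Initial: x=5.0000 theta=0.0000
After 1 (propagate distance d=7): x=5.0000 theta=0.0000
After 2 (thin lens f=36): x=5.0000 theta=-5/36 (≈-0.1389)
After 3 (propagate distance d=18): x=2.5000 theta=-5/36 (≈-0.1389)
After 4 (thin lens f=-50): x=2.5000 theta=-4/45 (≈-0.0889)
After 5 (propagate distance d=26): x=17/90 (≈0.1889) theta=-4/45 (≈-0.0889)
After 6 (thin lens f=35): x=17/90 (≈0.1889) theta=-33/350 (≈-0.0943)
z_focus = -x_out/theta_out = -(17/90)/(-33/350) = 595/297 ≈ 2.0034
Rounded to 4 decimal places: z = 2.0034

Answer: 2.0034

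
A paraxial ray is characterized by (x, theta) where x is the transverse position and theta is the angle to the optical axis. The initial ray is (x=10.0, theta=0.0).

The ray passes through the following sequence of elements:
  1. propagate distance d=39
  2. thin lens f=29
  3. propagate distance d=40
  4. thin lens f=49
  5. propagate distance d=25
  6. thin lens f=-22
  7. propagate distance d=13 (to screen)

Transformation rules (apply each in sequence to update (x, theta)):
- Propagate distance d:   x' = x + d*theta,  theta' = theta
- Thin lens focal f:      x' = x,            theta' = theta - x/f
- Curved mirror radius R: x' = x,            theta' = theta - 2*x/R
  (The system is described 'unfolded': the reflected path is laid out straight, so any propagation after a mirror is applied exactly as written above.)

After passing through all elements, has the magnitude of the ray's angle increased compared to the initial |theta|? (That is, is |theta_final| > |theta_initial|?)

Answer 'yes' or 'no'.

Initial: x=10.0000 theta=0.0000
After 1 (propagate distance d=39): x=10.0000 theta=0.0000
After 2 (thin lens f=29): x=10.0000 theta=-10/29 (≈-0.3448)
After 3 (propagate distance d=40): x=-110/29 (≈-3.7931) theta=-10/29 (≈-0.3448)
After 4 (thin lens f=49): x=-110/29 (≈-3.7931) theta=-380/1421 (≈-0.2674)
After 5 (propagate distance d=25): x=-14890/1421 (≈-10.4785) theta=-380/1421 (≈-0.2674)
After 6 (thin lens f=-22): x=-14890/1421 (≈-10.4785) theta=-11625/15631 (≈-0.7437)
After 7 (propagate distance d=13 (to screen)): x=-314915/15631 (≈-20.1468) theta=-11625/15631 (≈-0.7437)
|theta_initial|=0.0000 |theta_final|=11625/15631 (≈0.7437) -> increased

Answer: yes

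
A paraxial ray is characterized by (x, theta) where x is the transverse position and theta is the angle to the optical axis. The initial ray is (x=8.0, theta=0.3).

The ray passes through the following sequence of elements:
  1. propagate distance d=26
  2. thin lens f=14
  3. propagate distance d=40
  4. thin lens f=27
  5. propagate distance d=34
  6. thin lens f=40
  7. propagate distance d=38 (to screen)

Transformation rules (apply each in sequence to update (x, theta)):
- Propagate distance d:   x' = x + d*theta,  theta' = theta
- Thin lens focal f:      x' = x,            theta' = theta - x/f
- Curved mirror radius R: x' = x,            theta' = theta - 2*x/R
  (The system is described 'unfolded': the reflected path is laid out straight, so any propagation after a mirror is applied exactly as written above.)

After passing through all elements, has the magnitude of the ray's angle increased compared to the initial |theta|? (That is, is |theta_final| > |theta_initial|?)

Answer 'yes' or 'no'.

Initial: x=8.0000 theta=0.3000
After 1 (propagate distance d=26): x=15.8000 theta=0.3000
After 2 (thin lens f=14): x=15.8000 theta=-29/35 (≈-0.8286)
After 3 (propagate distance d=40): x=-607/35 (≈-17.3429) theta=-29/35 (≈-0.8286)
After 4 (thin lens f=27): x=-607/35 (≈-17.3429) theta=-176/945 (≈-0.1862)
After 5 (propagate distance d=34): x=-22373/945 (≈-23.6751) theta=-176/945 (≈-0.1862)
After 6 (thin lens f=40): x=-22373/945 (≈-23.6751) theta=5111/12600 (≈0.4056)
After 7 (propagate distance d=38 (to screen)): x=-156133/18900 (≈-8.2610) theta=5111/12600 (≈0.4056)
|theta_initial|=0.3000 |theta_final|=5111/12600 (≈0.4056) -> increased

Answer: yes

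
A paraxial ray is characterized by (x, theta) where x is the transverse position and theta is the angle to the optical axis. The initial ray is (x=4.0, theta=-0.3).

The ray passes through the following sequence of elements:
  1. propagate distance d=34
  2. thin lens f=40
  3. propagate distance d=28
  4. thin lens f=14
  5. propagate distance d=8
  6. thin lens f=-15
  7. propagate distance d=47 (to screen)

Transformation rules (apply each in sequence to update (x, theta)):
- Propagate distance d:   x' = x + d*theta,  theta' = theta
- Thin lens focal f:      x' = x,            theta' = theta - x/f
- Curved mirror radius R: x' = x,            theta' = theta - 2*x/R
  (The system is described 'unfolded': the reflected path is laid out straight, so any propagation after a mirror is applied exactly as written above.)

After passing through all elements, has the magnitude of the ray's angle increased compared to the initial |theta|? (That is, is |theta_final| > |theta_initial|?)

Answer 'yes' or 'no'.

Answer: no

Derivation:
Initial: x=4.0000 theta=-0.3000
After 1 (propagate distance d=34): x=-6.2000 theta=-0.3000
After 2 (thin lens f=40): x=-6.2000 theta=-0.1450
After 3 (propagate distance d=28): x=-10.2600 theta=-0.1450
After 4 (thin lens f=14): x=-10.2600 theta=823/1400 (≈0.5879)
After 5 (propagate distance d=8): x=-389/70 (≈-5.5571) theta=823/1400 (≈0.5879)
After 6 (thin lens f=-15): x=-389/70 (≈-5.5571) theta=913/4200 (≈0.2174)
After 7 (propagate distance d=47 (to screen)): x=19571/4200 (≈4.6598) theta=913/4200 (≈0.2174)
|theta_initial|=0.3000 |theta_final|=913/4200 (≈0.2174) -> not increased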